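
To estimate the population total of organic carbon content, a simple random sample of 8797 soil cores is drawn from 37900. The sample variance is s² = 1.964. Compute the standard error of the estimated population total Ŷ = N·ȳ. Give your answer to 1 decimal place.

496.2

Var(Ŷ) = N²·Var(ȳ) = N²·(1 − n/N)·s²/n.
f = 8797/37900 = 0.23211082; Var(ȳ) = 0.76788918·1.964/8797 = 1.7143735 × 10^-4.
Var(Ŷ) = 37900² · (1.7143735 × 10^-4) = 246254.32.
SE(Ŷ) = √(246254.32) = 496.2.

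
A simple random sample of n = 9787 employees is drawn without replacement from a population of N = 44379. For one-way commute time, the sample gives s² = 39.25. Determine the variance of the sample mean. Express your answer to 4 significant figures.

0.003126

Under SRS without replacement, Var(ȳ) = (1 − f)·s²/n with f = n/N = 9787/44379 = 0.22053223.
Var(ȳ) = (1 − 0.22053223)·39.25/9787 = 0.77946777·0.004010422 = 0.0031259947.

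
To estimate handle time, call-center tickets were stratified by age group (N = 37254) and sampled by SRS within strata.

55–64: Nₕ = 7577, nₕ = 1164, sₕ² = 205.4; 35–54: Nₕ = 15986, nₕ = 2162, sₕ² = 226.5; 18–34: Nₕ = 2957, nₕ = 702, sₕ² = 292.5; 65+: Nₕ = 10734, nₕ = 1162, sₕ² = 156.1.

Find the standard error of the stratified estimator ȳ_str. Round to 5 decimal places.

Var(ȳ_str) = Σₕ Wₕ²(1 − fₕ)sₕ²/nₕ with Wₕ = Nₕ/N, N = 37254.
55–64: Wₕ = 0.20338756; term = 0.20338756²·(1 − 0.15362281)·205.4/1164 = 0.0061781744.
35–54: Wₕ = 0.42910828; term = 0.42910828²·(1 − 0.13524334)·226.5/2162 = 0.016681697.
18–34: Wₕ = 0.07937403; term = 0.07937403²·(1 − 0.23740277)·292.5/702 = 0.0020018928.
65+: Wₕ = 0.28813013; term = 0.28813013²·(1 − 0.10825415)·156.1/1162 = 0.0099452393.
Sum = 0.034807004.
SE = √(0.034807004) = 0.18657.

0.18657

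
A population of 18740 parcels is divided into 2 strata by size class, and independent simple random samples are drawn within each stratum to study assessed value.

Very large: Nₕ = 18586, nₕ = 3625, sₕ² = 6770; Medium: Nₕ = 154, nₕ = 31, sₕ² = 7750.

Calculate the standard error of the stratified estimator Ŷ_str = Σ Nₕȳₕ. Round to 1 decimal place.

22892.1

Var(Ŷ_str) = Σₕ Nₕ²(1 − fₕ)sₕ²/nₕ.
Very large: 18586²·(1 − 3625/18586)·6770/3625 = 5.1931063 × 10^8.
Medium: 154²·(1 − 31/154)·7750/31 = 4.7355 × 10^6.
Sum = 5.2404613 × 10^8.
SE = √(5.2404613 × 10^8) = 22892.1.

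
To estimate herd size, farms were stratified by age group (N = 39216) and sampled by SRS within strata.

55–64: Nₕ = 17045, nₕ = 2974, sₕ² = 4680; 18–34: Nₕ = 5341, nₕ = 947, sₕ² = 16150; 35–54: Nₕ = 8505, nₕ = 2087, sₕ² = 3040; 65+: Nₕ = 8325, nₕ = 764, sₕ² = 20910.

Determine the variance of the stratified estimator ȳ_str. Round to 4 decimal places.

1.6776

Var(ȳ_str) = Σₕ Wₕ²(1 − fₕ)sₕ²/nₕ with Wₕ = Nₕ/N, N = 39216.
55–64: Wₕ = 0.43464402; term = 0.43464402²·(1 − 0.17447932)·4680/2974 = 0.24541453.
18–34: Wₕ = 0.13619441; term = 0.13619441²·(1 − 0.17730762)·16150/947 = 0.26024272.
35–54: Wₕ = 0.21687576; term = 0.21687576²·(1 − 0.24538507)·3040/2087 = 0.051700956.
65+: Wₕ = 0.21228580; term = 0.21228580²·(1 − 0.09177177)·20910/764 = 1.1202052.
Sum = 1.6775634.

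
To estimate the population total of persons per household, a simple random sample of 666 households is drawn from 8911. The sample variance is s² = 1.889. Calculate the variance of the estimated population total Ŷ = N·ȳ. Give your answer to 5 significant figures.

208390

Var(Ŷ) = N²·Var(ȳ) = N²·(1 − n/N)·s²/n.
f = 666/8911 = 0.07473909; Var(ȳ) = 0.92526091·1.889/666 = 0.0026243511.
Var(Ŷ) = 8911² · 0.0026243511 = 208389.02.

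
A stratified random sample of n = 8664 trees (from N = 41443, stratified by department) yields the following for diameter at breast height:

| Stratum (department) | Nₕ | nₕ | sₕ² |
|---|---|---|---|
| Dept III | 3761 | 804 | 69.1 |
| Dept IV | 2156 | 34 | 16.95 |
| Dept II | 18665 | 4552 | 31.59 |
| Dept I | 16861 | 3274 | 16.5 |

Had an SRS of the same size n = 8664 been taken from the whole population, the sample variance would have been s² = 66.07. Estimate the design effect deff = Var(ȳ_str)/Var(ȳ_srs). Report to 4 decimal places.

Var(ȳ_str) = Σ Wₕ²(1−fₕ)sₕ²/nₕ with Wₕ = Nₕ/41443:
  Dept III: (3761/41443)²·(1−804/3761)·69.1/804 = 5.5651168 × 10^-4
  Dept IV: (2156/41443)²·(1−34/2156)·16.95/34 = 0.0013279525
  Dept II: (18665/41443)²·(1−4552/18665)·31.59/4552 = 0.0010643693
  Dept I: (16861/41443)²·(1−3274/16861)·16.5/3274 = 6.7221748 × 10^-4
  → Var(ȳ_str) = 0.003621051.
Var(ȳ_srs) = (1 − 8664/41443)·66.07/8664 = 0.0060315701.
deff = 0.003621051 / 0.0060315701 = 0.6003.

0.6003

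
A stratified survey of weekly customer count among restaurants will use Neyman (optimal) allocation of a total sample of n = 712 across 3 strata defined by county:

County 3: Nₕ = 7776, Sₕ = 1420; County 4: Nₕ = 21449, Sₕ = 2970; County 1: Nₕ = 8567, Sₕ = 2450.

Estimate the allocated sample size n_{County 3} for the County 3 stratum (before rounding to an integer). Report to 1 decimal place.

Neyman allocation: nₕ = n·NₕSₕ / Σⱼ NⱼSⱼ.
Σ NⱼSⱼ = 7776·1420 + 21449·2970 + 8567·2450 = 9.57346 × 10^7.
n_{County 3} = 712·7776·1420 / (9.57346 × 10^7) = 82.1.

82.1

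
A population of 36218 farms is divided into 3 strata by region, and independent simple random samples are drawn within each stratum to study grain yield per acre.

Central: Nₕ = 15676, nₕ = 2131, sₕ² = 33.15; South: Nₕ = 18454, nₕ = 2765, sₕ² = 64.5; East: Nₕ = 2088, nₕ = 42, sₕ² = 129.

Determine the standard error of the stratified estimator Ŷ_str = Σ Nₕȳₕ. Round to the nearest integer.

Var(Ŷ_str) = Σₕ Nₕ²(1 − fₕ)sₕ²/nₕ.
Central: 15676²·(1 − 2131/15676)·33.15/2131 = 3.3030439 × 10^6.
South: 18454²·(1 − 2765/18454)·64.5/2765 = 6.7538336 × 10^6.
East: 2088²·(1 − 42/2088)·129/42 = 1.312129 × 10^7.
Sum = 2.3178168 × 10^7.
SE = √(2.3178168 × 10^7) = 4814.

4814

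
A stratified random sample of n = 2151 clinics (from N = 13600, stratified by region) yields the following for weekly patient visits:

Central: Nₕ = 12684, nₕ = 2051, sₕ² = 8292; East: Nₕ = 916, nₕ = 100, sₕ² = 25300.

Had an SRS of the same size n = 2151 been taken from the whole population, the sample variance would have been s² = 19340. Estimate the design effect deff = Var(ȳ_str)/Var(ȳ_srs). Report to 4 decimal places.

0.5246

Var(ȳ_str) = Σ Wₕ²(1−fₕ)sₕ²/nₕ with Wₕ = Nₕ/13600:
  Central: (12684/13600)²·(1−2051/12684)·8292/2051 = 2.9480026
  East: (916/13600)²·(1−100/916)·25300/100 = 1.0224176
  → Var(ȳ_str) = 3.9704202.
Var(ȳ_srs) = (1 − 2151/13600)·19340/2151 = 7.5691081.
deff = 3.9704202 / 7.5691081 = 0.5246.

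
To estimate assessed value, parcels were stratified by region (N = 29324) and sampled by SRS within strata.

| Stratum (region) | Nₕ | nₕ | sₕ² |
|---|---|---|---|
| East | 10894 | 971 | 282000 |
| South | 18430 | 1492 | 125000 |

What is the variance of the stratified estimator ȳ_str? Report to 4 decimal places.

66.9248

Var(ȳ_str) = Σₕ Wₕ²(1 − fₕ)sₕ²/nₕ with Wₕ = Nₕ/N, N = 29324.
East: Wₕ = 0.37150457; term = 0.37150457²·(1 − 0.08913163)·282000/971 = 36.510167.
South: Wₕ = 0.62849543; term = 0.62849543²·(1 − 0.08095496)·125000/1492 = 30.414609.
Sum = 66.924776.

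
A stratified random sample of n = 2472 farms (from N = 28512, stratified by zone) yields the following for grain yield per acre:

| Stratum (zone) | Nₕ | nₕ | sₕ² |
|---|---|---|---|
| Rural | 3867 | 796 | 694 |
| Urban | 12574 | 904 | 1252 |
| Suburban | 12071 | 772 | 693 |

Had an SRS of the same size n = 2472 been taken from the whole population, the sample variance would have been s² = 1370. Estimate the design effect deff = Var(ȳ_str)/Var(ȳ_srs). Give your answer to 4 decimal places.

Var(ȳ_str) = Σ Wₕ²(1−fₕ)sₕ²/nₕ with Wₕ = Nₕ/28512:
  Rural: (3867/28512)²·(1−796/3867)·694/796 = 0.012736351
  Urban: (12574/28512)²·(1−904/12574)·1252/904 = 0.24999127
  Suburban: (12071/28512)²·(1−772/12071)·693/772 = 0.15060654
  → Var(ȳ_str) = 0.41333416.
Var(ȳ_srs) = (1 − 2472/28512)·1370/2472 = 0.50615718.
deff = 0.41333416 / 0.50615718 = 0.8166.

0.8166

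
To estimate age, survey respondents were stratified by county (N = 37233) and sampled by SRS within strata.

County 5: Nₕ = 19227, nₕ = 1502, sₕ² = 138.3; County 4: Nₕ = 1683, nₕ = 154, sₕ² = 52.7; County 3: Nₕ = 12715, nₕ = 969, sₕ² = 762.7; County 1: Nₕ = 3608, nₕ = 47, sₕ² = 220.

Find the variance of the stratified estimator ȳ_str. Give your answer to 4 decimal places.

Var(ȳ_str) = Σₕ Wₕ²(1 − fₕ)sₕ²/nₕ with Wₕ = Nₕ/N, N = 37233.
County 5: Wₕ = 0.51639674; term = 0.51639674²·(1 − 0.07811931)·138.3/1502 = 0.022635701.
County 4: Wₕ = 0.04520184; term = 0.04520184²·(1 − 0.09150327)·52.7/154 = 6.3522186 × 10^-4.
County 3: Wₕ = 0.34149813; term = 0.34149813²·(1 − 0.07620920)·762.7/969 = 0.084796957.
County 1: Wₕ = 0.09690328; term = 0.09690328²·(1 − 0.01302661)·220/47 = 0.04338177.
Sum = 0.15144965.

0.1514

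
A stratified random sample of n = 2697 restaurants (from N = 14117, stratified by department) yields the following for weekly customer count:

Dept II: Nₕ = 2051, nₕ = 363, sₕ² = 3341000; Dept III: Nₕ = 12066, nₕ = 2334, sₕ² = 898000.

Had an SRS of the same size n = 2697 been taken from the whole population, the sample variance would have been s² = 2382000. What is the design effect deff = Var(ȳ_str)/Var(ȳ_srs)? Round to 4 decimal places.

0.5411

Var(ȳ_str) = Σ Wₕ²(1−fₕ)sₕ²/nₕ with Wₕ = Nₕ/14117:
  Dept II: (2051/14117)²·(1−363/2051)·3341000/363 = 159.89067
  Dept III: (12066/14117)²·(1−2334/12066)·898000/2334 = 226.70238
  → Var(ȳ_str) = 386.59305.
Var(ȳ_srs) = (1 − 2697/14117)·2382000/2697 = 714.47083.
deff = 386.59305 / 714.47083 = 0.5411.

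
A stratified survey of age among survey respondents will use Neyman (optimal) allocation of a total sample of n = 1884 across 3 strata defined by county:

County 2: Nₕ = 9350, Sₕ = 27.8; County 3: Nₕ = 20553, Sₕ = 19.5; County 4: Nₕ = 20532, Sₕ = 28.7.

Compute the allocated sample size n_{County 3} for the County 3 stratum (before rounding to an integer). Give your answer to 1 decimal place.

604.1

Neyman allocation: nₕ = n·NₕSₕ / Σⱼ NⱼSⱼ.
Σ NⱼSⱼ = 9350·27.8 + 20553·19.5 + 20532·28.7 = 1.2499819 × 10^6.
n_{County 3} = 1884·20553·19.5 / (1.2499819 × 10^6) = 604.1.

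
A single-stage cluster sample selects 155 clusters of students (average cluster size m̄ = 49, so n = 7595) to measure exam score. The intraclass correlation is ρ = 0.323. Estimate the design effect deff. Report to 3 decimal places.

deff = 1 + (49 − 1)·0.323 = 1 + 15.504 = 16.504.

16.504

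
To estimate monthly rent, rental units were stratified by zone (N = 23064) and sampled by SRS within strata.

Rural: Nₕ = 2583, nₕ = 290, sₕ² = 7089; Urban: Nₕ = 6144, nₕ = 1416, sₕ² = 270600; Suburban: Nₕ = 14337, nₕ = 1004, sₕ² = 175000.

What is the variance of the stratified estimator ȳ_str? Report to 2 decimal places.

73.34

Var(ȳ_str) = Σₕ Wₕ²(1 − fₕ)sₕ²/nₕ with Wₕ = Nₕ/N, N = 23064.
Rural: Wₕ = 0.11199272; term = 0.11199272²·(1 − 0.11227255)·7089/290 = 0.27217371.
Urban: Wₕ = 0.26638918; term = 0.26638918²·(1 − 0.23046875)·270600/1416 = 10.435757.
Suburban: Wₕ = 0.62161811; term = 0.62161811²·(1 − 0.07002860)·175000/1004 = 62.6356.
Sum = 73.343531.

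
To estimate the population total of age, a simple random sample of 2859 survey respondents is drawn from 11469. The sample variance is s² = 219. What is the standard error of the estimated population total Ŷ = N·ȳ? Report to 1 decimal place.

Var(Ŷ) = N²·Var(ȳ) = N²·(1 − n/N)·s²/n.
f = 2859/11469 = 0.24928067; Var(ȳ) = 0.75071933·219/2859 = 0.057505258.
Var(Ŷ) = 11469² · 0.057505258 = 7.5641244 × 10^6.
SE(Ŷ) = √(7.5641244 × 10^6) = 2750.3.

2750.3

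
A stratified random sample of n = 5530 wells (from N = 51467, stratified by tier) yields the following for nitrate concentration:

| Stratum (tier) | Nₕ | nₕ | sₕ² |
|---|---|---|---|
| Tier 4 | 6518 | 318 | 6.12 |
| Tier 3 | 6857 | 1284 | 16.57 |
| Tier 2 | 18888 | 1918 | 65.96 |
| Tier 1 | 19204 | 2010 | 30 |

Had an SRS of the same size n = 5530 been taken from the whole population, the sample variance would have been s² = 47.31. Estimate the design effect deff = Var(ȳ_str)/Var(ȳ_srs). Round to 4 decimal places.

0.8515

Var(ȳ_str) = Σ Wₕ²(1−fₕ)sₕ²/nₕ with Wₕ = Nₕ/51467:
  Tier 4: (6518/51467)²·(1−318/6518)·6.12/318 = 2.9361121 × 10^-4
  Tier 3: (6857/51467)²·(1−1284/6857)·16.57/1284 = 1.8617569 × 10^-4
  Tier 2: (18888/51467)²·(1−1918/18888)·65.96/1918 = 0.0041614258
  Tier 1: (19204/51467)²·(1−2010/19204)·30/2010 = 0.0018605276
  → Var(ȳ_str) = 0.0065017403.
Var(ȳ_srs) = (1 − 5530/51467)·47.31/5530 = 0.0076359239.
deff = 0.0065017403 / 0.0076359239 = 0.8515.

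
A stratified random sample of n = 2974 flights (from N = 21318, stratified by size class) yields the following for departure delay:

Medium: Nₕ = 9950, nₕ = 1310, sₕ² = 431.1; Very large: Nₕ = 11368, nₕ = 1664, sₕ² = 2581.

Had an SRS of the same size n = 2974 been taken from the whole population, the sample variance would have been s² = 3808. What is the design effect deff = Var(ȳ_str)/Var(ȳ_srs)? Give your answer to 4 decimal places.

0.3982

Var(ȳ_str) = Σ Wₕ²(1−fₕ)sₕ²/nₕ with Wₕ = Nₕ/21318:
  Medium: (9950/21318)²·(1−1310/9950)·431.1/1310 = 0.062251617
  Very large: (11368/21318)²·(1−1664/11368)·2581/1664 = 0.37651009
  → Var(ȳ_str) = 0.43876171.
Var(ȳ_srs) = (1 − 2974/21318)·3808/2974 = 1.101802.
deff = 0.43876171 / 1.101802 = 0.3982.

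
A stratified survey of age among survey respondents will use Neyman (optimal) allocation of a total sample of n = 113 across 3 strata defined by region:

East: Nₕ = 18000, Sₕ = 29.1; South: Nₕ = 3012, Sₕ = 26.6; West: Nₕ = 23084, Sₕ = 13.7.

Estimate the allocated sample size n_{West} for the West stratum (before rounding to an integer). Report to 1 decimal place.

38.8

Neyman allocation: nₕ = n·NₕSₕ / Σⱼ NⱼSⱼ.
Σ NⱼSⱼ = 18000·29.1 + 3012·26.6 + 23084·13.7 = 920170.
n_{West} = 113·23084·13.7 / 920170 = 38.8.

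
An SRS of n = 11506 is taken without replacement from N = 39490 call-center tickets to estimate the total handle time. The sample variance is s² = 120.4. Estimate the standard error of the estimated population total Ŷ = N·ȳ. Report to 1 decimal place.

Var(Ŷ) = N²·Var(ȳ) = N²·(1 − n/N)·s²/n.
f = 11506/39490 = 0.29136490; Var(ȳ) = 0.70863510·120.4/11506 = 0.0074152326.
Var(Ŷ) = 39490² · 0.0074152326 = 1.1563759 × 10^7.
SE(Ŷ) = √(1.1563759 × 10^7) = 3400.6.

3400.6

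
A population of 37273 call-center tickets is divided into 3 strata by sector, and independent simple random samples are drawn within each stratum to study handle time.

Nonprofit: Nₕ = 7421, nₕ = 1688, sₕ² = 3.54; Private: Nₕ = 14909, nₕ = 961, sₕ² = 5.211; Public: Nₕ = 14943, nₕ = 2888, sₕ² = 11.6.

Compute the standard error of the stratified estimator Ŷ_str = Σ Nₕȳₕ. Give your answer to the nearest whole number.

Var(Ŷ_str) = Σₕ Nₕ²(1 − fₕ)sₕ²/nₕ.
Nonprofit: 7421²·(1 − 1688/7421)·3.54/1688 = 89222.665.
Private: 14909²·(1 − 961/14909)·5.211/961 = 1.127608 × 10^6.
Public: 14943²·(1 − 2888/14943)·11.6/2888 = 723545.44.
Sum = 1.9403761 × 10^6.
SE = √(1.9403761 × 10^6) = 1393.

1393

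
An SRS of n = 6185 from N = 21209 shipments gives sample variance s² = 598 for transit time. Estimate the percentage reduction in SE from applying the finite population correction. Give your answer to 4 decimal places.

15.8348

f = n/N = 6185/21209 = 0.29162148.
SE_no-fpc = √(s²/n) = 0.31094297; SE_fpc = √((1−f)s²/n) = 0.26170585.
Ratio = √(1−f) = 0.84165226. Reduction = 100·(1 − 0.84165226) = 15.8348%.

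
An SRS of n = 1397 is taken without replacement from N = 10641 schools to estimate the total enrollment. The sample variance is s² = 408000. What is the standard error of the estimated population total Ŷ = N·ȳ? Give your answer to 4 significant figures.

169500

Var(Ŷ) = N²·Var(ȳ) = N²·(1 − n/N)·s²/n.
f = 1397/10641 = 0.13128465; Var(ȳ) = 0.86871535·408000/1397 = 253.71214.
Var(Ŷ) = 10641² · 253.71214 = 2.8728049 × 10^10.
SE(Ŷ) = √(2.8728049 × 10^10) = 169500.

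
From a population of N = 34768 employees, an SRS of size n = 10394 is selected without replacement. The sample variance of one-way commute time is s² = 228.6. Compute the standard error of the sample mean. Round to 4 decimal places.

0.1242

Under SRS without replacement, Var(ȳ) = (1 − f)·s²/n with f = n/N = 10394/34768 = 0.29895306.
Var(ȳ) = (1 − 0.29895306)·228.6/10394 = 0.70104694·0.021993458 = 0.015418446.
SE(ȳ) = √(0.015418446) = 0.1242.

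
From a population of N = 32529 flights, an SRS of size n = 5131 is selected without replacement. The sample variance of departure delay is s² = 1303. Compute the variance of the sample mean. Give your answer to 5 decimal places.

0.21389

Under SRS without replacement, Var(ȳ) = (1 − f)·s²/n with f = n/N = 5131/32529 = 0.15773617.
Var(ȳ) = (1 − 0.15773617)·1303/5131 = 0.84226383·0.2539466 = 0.21389003.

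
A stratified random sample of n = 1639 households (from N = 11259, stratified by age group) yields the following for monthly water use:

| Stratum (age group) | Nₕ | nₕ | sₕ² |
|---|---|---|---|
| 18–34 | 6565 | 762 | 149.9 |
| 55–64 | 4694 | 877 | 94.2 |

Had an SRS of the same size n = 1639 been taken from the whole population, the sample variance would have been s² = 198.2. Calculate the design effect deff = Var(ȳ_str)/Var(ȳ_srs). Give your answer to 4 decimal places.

0.7191

Var(ȳ_str) = Σ Wₕ²(1−fₕ)sₕ²/nₕ with Wₕ = Nₕ/11259:
  18–34: (6565/11259)²·(1−762/6565)·149.9/762 = 0.059119986
  55–64: (4694/11259)²·(1−877/4694)·94.2/877 = 0.015181578
  → Var(ȳ_str) = 0.074301564.
Var(ȳ_srs) = (1 − 1639/11259)·198.2/1639 = 0.1033237.
deff = 0.074301564 / 0.1033237 = 0.7191.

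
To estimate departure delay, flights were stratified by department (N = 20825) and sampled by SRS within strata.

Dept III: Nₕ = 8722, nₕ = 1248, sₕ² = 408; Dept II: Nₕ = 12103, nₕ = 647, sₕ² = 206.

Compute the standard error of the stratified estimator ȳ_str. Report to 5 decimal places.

Var(ȳ_str) = Σₕ Wₕ²(1 − fₕ)sₕ²/nₕ with Wₕ = Nₕ/N, N = 20825.
Dept III: Wₕ = 0.41882353; term = 0.41882353²·(1 − 0.14308645)·408/1248 = 0.049141084.
Dept II: Wₕ = 0.58117647; term = 0.58117647²·(1 − 0.05345782)·206/647 = 0.10179324.
Sum = 0.15093432.
SE = √(0.15093432) = 0.38850.

0.38850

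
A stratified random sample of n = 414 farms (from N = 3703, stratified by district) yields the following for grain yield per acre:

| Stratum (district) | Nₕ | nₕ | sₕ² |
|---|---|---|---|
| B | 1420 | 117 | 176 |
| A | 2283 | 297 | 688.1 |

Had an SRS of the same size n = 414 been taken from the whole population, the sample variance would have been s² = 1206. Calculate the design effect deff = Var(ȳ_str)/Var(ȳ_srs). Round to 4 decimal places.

Var(ȳ_str) = Σ Wₕ²(1−fₕ)sₕ²/nₕ with Wₕ = Nₕ/3703:
  B: (1420/3703)²·(1−117/1420)·176/117 = 0.20297948
  A: (2283/3703)²·(1−297/2283)·688.1/297 = 0.76607773
  → Var(ȳ_str) = 0.96905721.
Var(ȳ_srs) = (1 − 414/3703)·1206/414 = 2.5873616.
deff = 0.96905721 / 2.5873616 = 0.3745.

0.3745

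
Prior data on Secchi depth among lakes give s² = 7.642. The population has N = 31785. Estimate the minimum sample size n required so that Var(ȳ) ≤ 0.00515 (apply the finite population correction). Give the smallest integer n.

1418

Without fpc, n₀ = s²/D = 7.642/0.00515 = 1483.8835.
With fpc, (1 − n/N)·s²/n ≤ D requires n ≥ n₀/(1 + n₀/N) = 1483.8835/(1 + 1483.8835/31785) = 1417.6982.
Rounding up, n = 1418.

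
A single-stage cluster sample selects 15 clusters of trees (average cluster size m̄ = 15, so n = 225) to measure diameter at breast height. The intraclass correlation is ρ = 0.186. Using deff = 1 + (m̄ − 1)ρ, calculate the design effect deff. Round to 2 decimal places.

deff = 1 + (15 − 1)·0.186 = 1 + 2.604 = 3.604.

3.60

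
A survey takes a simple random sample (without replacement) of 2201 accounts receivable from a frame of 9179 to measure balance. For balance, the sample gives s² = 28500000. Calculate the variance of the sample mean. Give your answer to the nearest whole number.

9844

Under SRS without replacement, Var(ȳ) = (1 − f)·s²/n with f = n/N = 2201/9179 = 0.23978647.
Var(ȳ) = (1 − 0.23978647)·28500000/2201 = 0.76021353·12948.66 = 9843.7463.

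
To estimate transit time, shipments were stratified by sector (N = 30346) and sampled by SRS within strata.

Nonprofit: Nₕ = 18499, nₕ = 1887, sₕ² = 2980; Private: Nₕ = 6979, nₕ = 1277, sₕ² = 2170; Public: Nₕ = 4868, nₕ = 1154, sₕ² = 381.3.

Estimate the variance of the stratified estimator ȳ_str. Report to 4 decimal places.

0.6069

Var(ȳ_str) = Σₕ Wₕ²(1 − fₕ)sₕ²/nₕ with Wₕ = Nₕ/N, N = 30346.
Nonprofit: Wₕ = 0.60960258; term = 0.60960258²·(1 − 0.10200551)·2980/1887 = 0.52700123.
Private: Wₕ = 0.22998089; term = 0.22998089²·(1 − 0.18297750)·2170/1277 = 0.073432166.
Public: Wₕ = 0.16041653; term = 0.16041653²·(1 − 0.23705834)·381.3/1154 = 0.0064870995.
Sum = 0.6069205.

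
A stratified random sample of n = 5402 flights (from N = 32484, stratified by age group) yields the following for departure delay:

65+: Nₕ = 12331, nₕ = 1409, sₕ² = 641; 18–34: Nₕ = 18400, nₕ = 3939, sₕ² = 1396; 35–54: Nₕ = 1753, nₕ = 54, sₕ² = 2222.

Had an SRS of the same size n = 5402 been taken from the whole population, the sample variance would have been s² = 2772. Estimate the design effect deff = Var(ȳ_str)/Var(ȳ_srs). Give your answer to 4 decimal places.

0.6161

Var(ȳ_str) = Σ Wₕ²(1−fₕ)sₕ²/nₕ with Wₕ = Nₕ/32484:
  65+: (12331/32484)²·(1−1409/12331)·641/1409 = 0.058064207
  18–34: (18400/32484)²·(1−3939/18400)·1396/3939 = 0.089366877
  35–54: (1753/32484)²·(1−54/1753)·2222/54 = 0.11614127
  → Var(ȳ_str) = 0.26357235.
Var(ȳ_srs) = (1 − 5402/32484)·2772/5402 = 0.42780896.
deff = 0.26357235 / 0.42780896 = 0.6161.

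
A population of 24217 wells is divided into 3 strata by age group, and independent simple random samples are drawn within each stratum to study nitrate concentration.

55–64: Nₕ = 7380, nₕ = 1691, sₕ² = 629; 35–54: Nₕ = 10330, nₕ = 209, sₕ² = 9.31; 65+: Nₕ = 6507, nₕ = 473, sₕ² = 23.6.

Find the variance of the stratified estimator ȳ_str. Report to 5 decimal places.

0.03791

Var(ȳ_str) = Σₕ Wₕ²(1 − fₕ)sₕ²/nₕ with Wₕ = Nₕ/N, N = 24217.
55–64: Wₕ = 0.30474460; term = 0.30474460²·(1 − 0.22913279)·629/1691 = 0.026629233.
35–54: Wₕ = 0.42655985; term = 0.42655985²·(1 − 0.02023233)·9.31/209 = 0.0079412059.
65+: Wₕ = 0.26869554; term = 0.26869554²·(1 − 0.07269095)·23.6/473 = 0.0033403832.
Sum = 0.037910822.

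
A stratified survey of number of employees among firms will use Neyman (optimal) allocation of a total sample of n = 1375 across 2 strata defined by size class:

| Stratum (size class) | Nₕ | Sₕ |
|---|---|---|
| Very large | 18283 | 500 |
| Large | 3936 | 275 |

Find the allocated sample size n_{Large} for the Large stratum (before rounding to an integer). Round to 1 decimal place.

145.6

Neyman allocation: nₕ = n·NₕSₕ / Σⱼ NⱼSⱼ.
Σ NⱼSⱼ = 18283·500 + 3936·275 = 1.02239 × 10^7.
n_{Large} = 1375·3936·275 / (1.02239 × 10^7) = 145.6.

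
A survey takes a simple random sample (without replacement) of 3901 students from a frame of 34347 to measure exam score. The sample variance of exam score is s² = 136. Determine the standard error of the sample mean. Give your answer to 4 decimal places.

Under SRS without replacement, Var(ȳ) = (1 − f)·s²/n with f = n/N = 3901/34347 = 0.11357615.
Var(ȳ) = (1 − 0.11357615)·136/3901 = 0.88642385·0.034862856 = 0.030903267.
SE(ȳ) = √(0.030903267) = 0.1758.

0.1758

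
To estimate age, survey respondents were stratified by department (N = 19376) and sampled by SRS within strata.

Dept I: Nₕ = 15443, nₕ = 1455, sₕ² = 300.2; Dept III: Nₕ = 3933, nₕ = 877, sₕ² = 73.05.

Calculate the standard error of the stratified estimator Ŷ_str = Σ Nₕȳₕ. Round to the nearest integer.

Var(Ŷ_str) = Σₕ Nₕ²(1 − fₕ)sₕ²/nₕ.
Dept I: 15443²·(1 − 1455/15443)·300.2/1455 = 4.4569215 × 10^7.
Dept III: 3933²·(1 − 877/3933)·73.05/877 = 1.0011472 × 10^6.
Sum = 4.5570362 × 10^7.
SE = √(4.5570362 × 10^7) = 6751.

6751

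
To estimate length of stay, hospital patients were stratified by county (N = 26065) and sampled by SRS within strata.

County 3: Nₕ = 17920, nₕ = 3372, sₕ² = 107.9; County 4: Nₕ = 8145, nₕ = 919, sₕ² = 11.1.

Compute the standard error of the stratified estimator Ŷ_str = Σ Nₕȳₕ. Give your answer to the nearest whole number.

3009

Var(Ŷ_str) = Σₕ Nₕ²(1 − fₕ)sₕ²/nₕ.
County 3: 17920²·(1 − 3372/17920)·107.9/3372 = 8.3420959 × 10^6.
County 4: 8145²·(1 − 919/8145)·11.1/919 = 710880.36.
Sum = 9.0529763 × 10^6.
SE = √(9.0529763 × 10^6) = 3009.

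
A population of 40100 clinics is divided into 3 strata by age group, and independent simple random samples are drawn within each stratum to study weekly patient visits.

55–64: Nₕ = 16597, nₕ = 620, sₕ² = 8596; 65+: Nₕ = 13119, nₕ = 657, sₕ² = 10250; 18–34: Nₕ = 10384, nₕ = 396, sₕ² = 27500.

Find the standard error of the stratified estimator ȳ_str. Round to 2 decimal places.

Var(ȳ_str) = Σₕ Wₕ²(1 − fₕ)sₕ²/nₕ with Wₕ = Nₕ/N, N = 40100.
55–64: Wₕ = 0.41389027; term = 0.41389027²·(1 − 0.03735615)·8596/620 = 2.2863399.
65+: Wₕ = 0.32715711; term = 0.32715711²·(1 − 0.05008004)·10250/657 = 1.586201.
18–34: Wₕ = 0.25895262; term = 0.25895262²·(1 − 0.03813559)·27500/396 = 4.4791126.
Sum = 8.3516535.
SE = √(8.3516535) = 2.89.

2.89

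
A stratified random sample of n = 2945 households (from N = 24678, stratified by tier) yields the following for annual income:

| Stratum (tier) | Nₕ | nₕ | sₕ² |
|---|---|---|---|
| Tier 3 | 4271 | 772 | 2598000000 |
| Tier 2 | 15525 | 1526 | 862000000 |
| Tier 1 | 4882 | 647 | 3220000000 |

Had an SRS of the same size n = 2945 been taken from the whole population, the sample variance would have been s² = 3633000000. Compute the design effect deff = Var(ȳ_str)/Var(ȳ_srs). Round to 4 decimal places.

0.4171

Var(ȳ_str) = Σ Wₕ²(1−fₕ)sₕ²/nₕ with Wₕ = Nₕ/24678:
  Tier 3: (4271/24678)²·(1−772/4271)·2598000000/772 = 82580.107
  Tier 2: (15525/24678)²·(1−1526/15525)·862000000/1526 = 201586.5
  Tier 1: (4882/24678)²·(1−647/4882)·3220000000/647 = 168959.6
  → Var(ȳ_str) = 453126.21.
Var(ȳ_srs) = (1 − 2945/24678)·3633000000/2945 = 1.0864002 × 10^6.
deff = 453126.21 / (1.0864002 × 10^6) = 0.4171.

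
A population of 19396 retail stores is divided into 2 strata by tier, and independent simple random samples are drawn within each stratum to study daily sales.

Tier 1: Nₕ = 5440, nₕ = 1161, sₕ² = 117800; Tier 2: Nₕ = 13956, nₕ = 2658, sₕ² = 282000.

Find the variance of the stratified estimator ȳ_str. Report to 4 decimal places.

Var(ȳ_str) = Σₕ Wₕ²(1 − fₕ)sₕ²/nₕ with Wₕ = Nₕ/N, N = 19396.
Tier 1: Wₕ = 0.28047020; term = 0.28047020²·(1 − 0.21341912)·117800/1161 = 6.2781242.
Tier 2: Wₕ = 0.71952980; term = 0.71952980²·(1 − 0.19045572)·282000/2658 = 44.466435.
Sum = 50.744559.

50.7446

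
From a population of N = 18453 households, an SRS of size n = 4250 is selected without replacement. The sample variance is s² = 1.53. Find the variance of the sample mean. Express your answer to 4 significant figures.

2.771 × 10^-4

Under SRS without replacement, Var(ȳ) = (1 − f)·s²/n with f = n/N = 4250/18453 = 0.23031485.
Var(ȳ) = (1 − 0.23031485)·1.53/4250 = 0.76968515·3.6 × 10^-4 = 2.7708665 × 10^-4.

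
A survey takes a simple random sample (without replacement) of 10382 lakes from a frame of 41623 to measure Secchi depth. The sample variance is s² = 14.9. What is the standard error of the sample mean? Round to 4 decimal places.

Under SRS without replacement, Var(ȳ) = (1 − f)·s²/n with f = n/N = 10382/41623 = 0.24942940.
Var(ȳ) = (1 − 0.24942940)·14.9/10382 = 0.75057060·0.0014351763 = 0.0010772011.
SE(ȳ) = √(0.0010772011) = 0.0328.

0.0328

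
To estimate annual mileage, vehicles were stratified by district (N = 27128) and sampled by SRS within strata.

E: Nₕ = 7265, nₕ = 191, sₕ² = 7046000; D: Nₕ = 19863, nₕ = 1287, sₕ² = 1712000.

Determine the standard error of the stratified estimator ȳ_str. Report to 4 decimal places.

Var(ȳ_str) = Σₕ Wₕ²(1 − fₕ)sₕ²/nₕ with Wₕ = Nₕ/N, N = 27128.
E: Wₕ = 0.26780448; term = 0.26780448²·(1 − 0.02629043)·7046000/191 = 2576.1693.
D: Wₕ = 0.73219552; term = 0.73219552²·(1 − 0.06479384)·1712000/1287 = 666.93991.
Sum = 3243.1092.
SE = √(3243.1092) = 56.9483.

56.9483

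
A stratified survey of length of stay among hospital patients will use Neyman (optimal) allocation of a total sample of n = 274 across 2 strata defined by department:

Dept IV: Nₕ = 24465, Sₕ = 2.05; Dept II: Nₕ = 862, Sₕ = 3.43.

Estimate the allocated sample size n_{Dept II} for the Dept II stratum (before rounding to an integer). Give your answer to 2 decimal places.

Neyman allocation: nₕ = n·NₕSₕ / Σⱼ NⱼSⱼ.
Σ NⱼSⱼ = 24465·2.05 + 862·3.43 = 53109.91.
n_{Dept II} = 274·862·3.43 / 53109.91 = 15.25.

15.25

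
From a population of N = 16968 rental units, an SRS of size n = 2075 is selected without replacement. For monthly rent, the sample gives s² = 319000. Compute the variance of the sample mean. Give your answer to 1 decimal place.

134.9

Under SRS without replacement, Var(ȳ) = (1 − f)·s²/n with f = n/N = 2075/16968 = 0.12228901.
Var(ȳ) = (1 − 0.12228901)·319000/2075 = 0.87771099·153.73494 = 134.93485.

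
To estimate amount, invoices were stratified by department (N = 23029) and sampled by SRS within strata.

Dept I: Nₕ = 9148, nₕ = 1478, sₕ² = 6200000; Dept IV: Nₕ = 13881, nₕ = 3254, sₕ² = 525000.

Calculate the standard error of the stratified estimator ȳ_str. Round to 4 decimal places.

Var(ȳ_str) = Σₕ Wₕ²(1 − fₕ)sₕ²/nₕ with Wₕ = Nₕ/N, N = 23029.
Dept I: Wₕ = 0.39723826; term = 0.39723826²·(1 − 0.16156537)·6200000/1478 = 554.99442.
Dept IV: Wₕ = 0.60276174; term = 0.60276174²·(1 − 0.23442115)·525000/3254 = 44.876919.
Sum = 599.87134.
SE = √(599.87134) = 24.4923.

24.4923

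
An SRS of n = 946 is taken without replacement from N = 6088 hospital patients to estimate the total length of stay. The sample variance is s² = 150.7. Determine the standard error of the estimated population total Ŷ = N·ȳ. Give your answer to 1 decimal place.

2233.1

Var(Ŷ) = N²·Var(ȳ) = N²·(1 − n/N)·s²/n.
f = 946/6088 = 0.15538765; Var(ȳ) = 0.84461235·150.7/946 = 0.13454871.
Var(Ŷ) = 6088² · 0.13454871 = 4.9868789 × 10^6.
SE(Ŷ) = √(4.9868789 × 10^6) = 2233.1.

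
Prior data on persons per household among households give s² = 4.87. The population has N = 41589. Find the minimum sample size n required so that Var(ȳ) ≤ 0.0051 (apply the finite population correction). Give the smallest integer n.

934

Without fpc, n₀ = s²/D = 4.87/0.0051 = 954.9020.
With fpc, (1 − n/N)·s²/n ≤ D requires n ≥ n₀/(1 + n₀/N) = 954.9020/(1 + 954.9020/41589) = 933.4691.
Rounding up, n = 934.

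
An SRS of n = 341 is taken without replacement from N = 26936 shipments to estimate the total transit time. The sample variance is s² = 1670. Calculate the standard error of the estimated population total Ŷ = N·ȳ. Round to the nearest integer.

59231

Var(Ŷ) = N²·Var(ȳ) = N²·(1 − n/N)·s²/n.
f = 341/26936 = 0.01265964; Var(ȳ) = 0.98734036·1670/341 = 4.8353619.
Var(Ŷ) = 26936² · 4.8353619 = 3.5082876 × 10^9.
SE(Ŷ) = √(3.5082876 × 10^9) = 59231.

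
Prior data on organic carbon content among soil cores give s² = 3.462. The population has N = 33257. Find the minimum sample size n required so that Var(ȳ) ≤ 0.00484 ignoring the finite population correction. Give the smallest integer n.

Without fpc, n₀ = s²/D = 3.462/0.00484 = 715.2893.
Rounding up, n = 716.

716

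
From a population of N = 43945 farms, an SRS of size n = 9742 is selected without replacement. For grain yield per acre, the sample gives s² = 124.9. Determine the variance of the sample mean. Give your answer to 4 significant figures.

Under SRS without replacement, Var(ȳ) = (1 − f)·s²/n with f = n/N = 9742/43945 = 0.22168620.
Var(ȳ) = (1 − 0.22168620)·124.9/9742 = 0.77831380·0.012820776 = 0.0099785869.

0.009979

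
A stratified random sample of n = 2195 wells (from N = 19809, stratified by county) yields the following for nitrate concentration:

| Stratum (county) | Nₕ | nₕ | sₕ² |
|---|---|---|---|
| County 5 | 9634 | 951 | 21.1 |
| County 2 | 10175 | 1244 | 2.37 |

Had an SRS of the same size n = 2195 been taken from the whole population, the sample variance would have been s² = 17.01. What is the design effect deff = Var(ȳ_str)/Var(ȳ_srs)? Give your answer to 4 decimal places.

0.7504

Var(ȳ_str) = Σ Wₕ²(1−fₕ)sₕ²/nₕ with Wₕ = Nₕ/19809:
  County 5: (9634/19809)²·(1−951/9634)·21.1/951 = 0.0047299144
  County 2: (10175/19809)²·(1−1244/10175)·2.37/1244 = 4.4120189 × 10^-4
  → Var(ȳ_str) = 0.0051711163.
Var(ȳ_srs) = (1 − 2195/19809)·17.01/2195 = 0.0068907299.
deff = 0.0051711163 / 0.0068907299 = 0.7504.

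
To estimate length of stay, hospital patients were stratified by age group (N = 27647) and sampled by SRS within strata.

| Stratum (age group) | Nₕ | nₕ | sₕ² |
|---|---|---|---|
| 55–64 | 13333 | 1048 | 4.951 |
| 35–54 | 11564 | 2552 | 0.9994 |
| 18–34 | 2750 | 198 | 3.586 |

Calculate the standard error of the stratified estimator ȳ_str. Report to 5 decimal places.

Var(ȳ_str) = Σₕ Wₕ²(1 − fₕ)sₕ²/nₕ with Wₕ = Nₕ/N, N = 27647.
55–64: Wₕ = 0.48225847; term = 0.48225847²·(1 − 0.07860197)·4.951/1048 = 0.0010123686.
35–54: Wₕ = 0.41827323; term = 0.41827323²·(1 − 0.22068488)·0.9994/2552 = 5.3393933 × 10^-5.
18–34: Wₕ = 0.09946830; term = 0.09946830²·(1 − 0.07200000)·3.586/198 = 1.6628858 × 10^-4.
Sum = 0.0012320511.
SE = √(0.0012320511) = 0.03510.

0.03510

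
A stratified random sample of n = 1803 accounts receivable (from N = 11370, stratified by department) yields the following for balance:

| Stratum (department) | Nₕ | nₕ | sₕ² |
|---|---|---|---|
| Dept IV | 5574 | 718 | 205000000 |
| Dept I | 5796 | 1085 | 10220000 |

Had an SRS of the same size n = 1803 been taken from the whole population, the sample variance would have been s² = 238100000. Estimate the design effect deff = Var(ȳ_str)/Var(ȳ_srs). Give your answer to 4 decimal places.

Var(ȳ_str) = Σ Wₕ²(1−fₕ)sₕ²/nₕ with Wₕ = Nₕ/11370:
  Dept IV: (5574/11370)²·(1−718/5574)·205000000/718 = 59779.755
  Dept I: (5796/11370)²·(1−1085/5796)·10220000/1085 = 1989.4898
  → Var(ȳ_str) = 61769.245.
Var(ȳ_srs) = (1 − 1803/11370)·238100000/1803 = 111116.61.
deff = 61769.245 / 111116.61 = 0.5559.

0.5559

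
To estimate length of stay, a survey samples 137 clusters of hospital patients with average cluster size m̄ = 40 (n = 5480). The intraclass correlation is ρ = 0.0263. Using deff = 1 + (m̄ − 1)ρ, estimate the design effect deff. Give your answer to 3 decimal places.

deff = 1 + (40 − 1)·0.0263 = 1 + 1.0257 = 2.0257.

2.026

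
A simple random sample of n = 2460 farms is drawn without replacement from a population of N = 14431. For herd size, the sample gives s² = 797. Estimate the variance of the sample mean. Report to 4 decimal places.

Under SRS without replacement, Var(ȳ) = (1 − f)·s²/n with f = n/N = 2460/14431 = 0.17046636.
Var(ȳ) = (1 − 0.17046636)·797/2460 = 0.82953364·0.32398374 = 0.26875541.

0.2688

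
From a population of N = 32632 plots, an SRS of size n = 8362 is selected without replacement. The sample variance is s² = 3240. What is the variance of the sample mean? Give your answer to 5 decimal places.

Under SRS without replacement, Var(ȳ) = (1 − f)·s²/n with f = n/N = 8362/32632 = 0.25625153.
Var(ȳ) = (1 − 0.25625153)·3240/8362 = 0.74374847·0.38746711 = 0.28817807.

0.28818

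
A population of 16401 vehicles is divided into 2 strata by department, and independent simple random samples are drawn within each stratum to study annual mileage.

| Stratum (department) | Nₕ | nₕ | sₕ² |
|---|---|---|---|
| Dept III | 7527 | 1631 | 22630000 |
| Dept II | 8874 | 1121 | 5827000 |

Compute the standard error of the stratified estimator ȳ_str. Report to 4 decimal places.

60.1550

Var(ȳ_str) = Σₕ Wₕ²(1 − fₕ)sₕ²/nₕ with Wₕ = Nₕ/N, N = 16401.
Dept III: Wₕ = 0.45893543; term = 0.45893543²·(1 − 0.21668659)·22630000/1631 = 2289.124.
Dept II: Wₕ = 0.54106457; term = 0.54106457²·(1 − 0.12632409)·5827000/1121 = 1329.4988.
Sum = 3618.6228.
SE = √(3618.6228) = 60.1550.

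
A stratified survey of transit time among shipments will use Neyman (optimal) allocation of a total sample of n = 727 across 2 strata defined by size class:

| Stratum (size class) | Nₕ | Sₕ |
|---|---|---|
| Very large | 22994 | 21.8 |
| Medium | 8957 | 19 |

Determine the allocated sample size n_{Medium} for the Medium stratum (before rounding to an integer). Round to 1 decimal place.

Neyman allocation: nₕ = n·NₕSₕ / Σⱼ NⱼSⱼ.
Σ NⱼSⱼ = 22994·21.8 + 8957·19 = 671452.2.
n_{Medium} = 727·8957·19 / 671452.2 = 184.3.

184.3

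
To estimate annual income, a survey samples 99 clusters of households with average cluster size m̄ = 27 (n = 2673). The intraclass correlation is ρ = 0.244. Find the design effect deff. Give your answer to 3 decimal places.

7.344

deff = 1 + (27 − 1)·0.244 = 1 + 6.344 = 7.344.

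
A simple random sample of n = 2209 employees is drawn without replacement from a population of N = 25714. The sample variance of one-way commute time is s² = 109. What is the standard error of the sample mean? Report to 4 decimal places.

Under SRS without replacement, Var(ȳ) = (1 − f)·s²/n with f = n/N = 2209/25714 = 0.08590651.
Var(ȳ) = (1 − 0.08590651)·109/2209 = 0.91409349·0.049343594 = 0.045104658.
SE(ȳ) = √(0.045104658) = 0.2124.

0.2124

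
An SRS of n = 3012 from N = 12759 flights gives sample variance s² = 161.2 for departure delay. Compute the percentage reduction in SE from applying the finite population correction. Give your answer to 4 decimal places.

12.5968

f = n/N = 3012/12759 = 0.23606866.
SE_no-fpc = √(s²/n) = 0.23134229; SE_fpc = √((1−f)s²/n) = 0.20220049.
Ratio = √(1−f) = 0.87403166. Reduction = 100·(1 − 0.87403166) = 12.5968%.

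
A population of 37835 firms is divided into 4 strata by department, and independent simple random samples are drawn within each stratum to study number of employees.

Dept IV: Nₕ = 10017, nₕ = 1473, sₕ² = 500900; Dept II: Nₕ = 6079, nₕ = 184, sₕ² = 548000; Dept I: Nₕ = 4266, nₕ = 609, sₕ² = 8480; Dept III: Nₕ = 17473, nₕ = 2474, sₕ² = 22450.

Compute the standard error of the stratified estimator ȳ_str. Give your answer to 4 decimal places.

9.8337

Var(ȳ_str) = Σₕ Wₕ²(1 − fₕ)sₕ²/nₕ with Wₕ = Nₕ/N, N = 37835.
Dept IV: Wₕ = 0.26475486; term = 0.26475486²·(1 − 0.14705001)·500900/1473 = 20.331046.
Dept II: Wₕ = 0.16067134; term = 0.16067134²·(1 − 0.03026814)·548000/184 = 74.557478.
Dept I: Wₕ = 0.11275274; term = 0.11275274²·(1 − 0.14275668)·8480/609 = 0.15175286.
Dept III: Wₕ = 0.46182107; term = 0.46182107²·(1 − 0.14158988)·22450/2474 = 1.6613417.
Sum = 96.701619.
SE = √(96.701619) = 9.8337.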